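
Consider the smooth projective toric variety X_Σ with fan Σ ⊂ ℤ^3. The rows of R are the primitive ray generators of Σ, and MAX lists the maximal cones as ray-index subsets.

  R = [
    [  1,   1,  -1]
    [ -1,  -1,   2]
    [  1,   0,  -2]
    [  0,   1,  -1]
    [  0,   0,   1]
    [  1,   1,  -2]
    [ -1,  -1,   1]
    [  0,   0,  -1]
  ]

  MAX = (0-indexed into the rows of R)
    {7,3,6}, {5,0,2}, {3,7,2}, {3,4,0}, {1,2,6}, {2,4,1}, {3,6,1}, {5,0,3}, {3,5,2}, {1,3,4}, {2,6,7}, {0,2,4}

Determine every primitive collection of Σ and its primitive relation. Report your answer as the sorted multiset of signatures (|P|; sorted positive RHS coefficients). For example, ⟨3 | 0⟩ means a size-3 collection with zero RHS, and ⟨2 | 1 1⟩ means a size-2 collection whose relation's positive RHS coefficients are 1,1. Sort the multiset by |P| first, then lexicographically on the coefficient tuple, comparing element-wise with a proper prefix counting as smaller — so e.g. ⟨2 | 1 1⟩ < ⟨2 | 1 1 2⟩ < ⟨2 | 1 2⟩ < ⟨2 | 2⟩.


Σ has 14 primitive collections:

  {0,6}:  v_{0} + v_{6} = 0 ; sig = ⟨2 | 0⟩
  {1,5}:  v_{1} + v_{5} = 0 ; sig = ⟨2 | 0⟩
  {4,7}:  v_{4} + v_{7} = 0 ; sig = ⟨2 | 0⟩
  {0,1}:  v_{0} + v_{1} = v_{4} ; sig = ⟨2 | 1⟩
  {0,7}:  v_{0} + v_{7} = v_{5} ; sig = ⟨2 | 1⟩
  {1,7}:  v_{1} + v_{7} = v_{6} ; sig = ⟨2 | 1⟩
  {4,5}:  v_{4} + v_{5} = v_{0} ; sig = ⟨2 | 1⟩
  {4,6}:  v_{4} + v_{6} = v_{1} ; sig = ⟨2 | 1⟩
  {5,6}:  v_{5} + v_{6} = v_{7} ; sig = ⟨2 | 1⟩
  {5,7}:  v_{5} + v_{7} = v_{2} + v_{3} ; sig = ⟨2 | 1 1⟩
  {1,2,3}:  v_{1} + v_{2} + v_{3} = v_{7} ; sig = ⟨3 | 1⟩
  {2,3,4}:  v_{2} + v_{3} + v_{4} = v_{5} ; sig = ⟨3 | 1⟩
  {0,2,3}:  v_{0} + v_{2} + v_{3} = 2·v_{5} ; sig = ⟨3 | 2⟩
  {2,3,6}:  v_{2} + v_{3} + v_{6} = 2·v_{7} ; sig = ⟨3 | 2⟩

Signatures (|P|; sorted positive RHS coefficients), sorted:
[⟨2 | 0⟩, ⟨2 | 0⟩, ⟨2 | 0⟩, ⟨2 | 1⟩, ⟨2 | 1⟩, ⟨2 | 1⟩, ⟨2 | 1⟩, ⟨2 | 1⟩, ⟨2 | 1⟩, ⟨2 | 1 1⟩, ⟨3 | 1⟩, ⟨3 | 1⟩, ⟨3 | 2⟩, ⟨3 | 2⟩]


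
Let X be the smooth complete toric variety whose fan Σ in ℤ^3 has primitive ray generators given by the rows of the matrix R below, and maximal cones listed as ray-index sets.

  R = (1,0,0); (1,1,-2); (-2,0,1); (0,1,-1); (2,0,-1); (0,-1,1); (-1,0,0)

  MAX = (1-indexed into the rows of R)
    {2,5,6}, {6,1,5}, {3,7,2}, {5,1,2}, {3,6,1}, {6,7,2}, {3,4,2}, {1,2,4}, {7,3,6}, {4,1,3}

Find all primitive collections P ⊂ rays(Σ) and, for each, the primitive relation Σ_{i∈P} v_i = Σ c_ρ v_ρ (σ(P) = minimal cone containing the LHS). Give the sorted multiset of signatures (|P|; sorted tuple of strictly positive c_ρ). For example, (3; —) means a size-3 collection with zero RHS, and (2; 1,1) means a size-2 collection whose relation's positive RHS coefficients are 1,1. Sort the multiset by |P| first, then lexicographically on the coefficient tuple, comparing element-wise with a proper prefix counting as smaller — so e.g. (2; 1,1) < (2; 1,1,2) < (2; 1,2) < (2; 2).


|primitive collections| = 9. Relations:

  P={1,7}:  v_{1} + v_{7} = 0  so sig = (2; —)
  P={3,5}:  v_{3} + v_{5} = 0  so sig = (2; —)
  P={4,6}:  v_{4} + v_{6} = 0  so sig = (2; —)
  P={4,5}:  v_{4} + v_{5} = v_{1} + v_{2}  so sig = (2; 1,1)
  P={4,7}:  v_{4} + v_{7} = v_{2} + v_{3}  so sig = (2; 1,1)
  P={5,7}:  v_{5} + v_{7} = v_{2} + v_{6}  so sig = (2; 1,1)
  P={1,2,3}:  v_{1} + v_{2} + v_{3} = v_{4}  so sig = (3; 1)
  P={1,2,6}:  v_{1} + v_{2} + v_{6} = v_{5}  so sig = (3; 1)
  P={2,3,6}:  v_{2} + v_{3} + v_{6} = v_{7}  so sig = (3; 1)

Hence PRS(X_Σ) =
[(2; —), (2; —), (2; —), (2; 1,1), (2; 1,1), (2; 1,1), (3; 1), (3; 1), (3; 1)]


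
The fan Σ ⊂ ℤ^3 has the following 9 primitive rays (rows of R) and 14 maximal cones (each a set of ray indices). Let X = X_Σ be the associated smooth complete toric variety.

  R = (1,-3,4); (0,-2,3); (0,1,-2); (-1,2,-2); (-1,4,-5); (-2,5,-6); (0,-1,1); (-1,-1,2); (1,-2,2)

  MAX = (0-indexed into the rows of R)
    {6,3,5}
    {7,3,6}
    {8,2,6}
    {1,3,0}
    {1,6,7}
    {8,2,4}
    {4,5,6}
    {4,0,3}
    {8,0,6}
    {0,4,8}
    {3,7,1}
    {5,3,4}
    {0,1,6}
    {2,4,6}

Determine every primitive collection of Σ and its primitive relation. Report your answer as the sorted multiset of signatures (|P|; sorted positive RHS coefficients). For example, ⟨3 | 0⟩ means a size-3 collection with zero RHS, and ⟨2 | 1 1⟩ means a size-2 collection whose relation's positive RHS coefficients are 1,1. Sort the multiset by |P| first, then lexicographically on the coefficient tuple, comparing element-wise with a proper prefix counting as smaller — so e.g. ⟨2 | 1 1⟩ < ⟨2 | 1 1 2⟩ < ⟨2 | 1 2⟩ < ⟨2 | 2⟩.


20 collections generate NE(X_Σ); each relation:

  P={3,8}:  v_{3} + v_{8} = 0  ⇒ sig = ⟨2 | 0⟩
  P={0,2}:  v_{0} + v_{2} = v_{8}  ⇒ sig = ⟨2 | 1⟩
  P={0,5}:  v_{0} + v_{5} = v_{3}  ⇒ sig = ⟨2 | 1⟩
  P={1,2}:  v_{1} + v_{2} = v_{6}  ⇒ sig = ⟨2 | 1⟩
  P={1,4}:  v_{1} + v_{4} = v_{3}  ⇒ sig = ⟨2 | 1⟩
  P={1,8}:  v_{1} + v_{8} = v_{0} + v_{6}  ⇒ sig = ⟨2 | 1 1⟩
  P={2,3}:  v_{2} + v_{3} = v_{4} + v_{6}  ⇒ sig = ⟨2 | 1 1⟩
  P={5,8}:  v_{5} + v_{8} = v_{4} + v_{6}  ⇒ sig = ⟨2 | 1 1⟩
  P={7,8}:  v_{7} + v_{8} = v_{1} + v_{6}  ⇒ sig = ⟨2 | 1 1⟩
  P={1,5}:  v_{1} + v_{5} = 2·v_{3} + v_{6}  ⇒ sig = ⟨2 | 1 2⟩
  P={2,7}:  v_{2} + v_{7} = v_{3} + 2·v_{6}  ⇒ sig = ⟨2 | 1 2⟩
  P={4,7}:  v_{4} + v_{7} = 2·v_{3} + v_{6}  ⇒ sig = ⟨2 | 1 2⟩
  P={0,7}:  v_{0} + v_{7} = 2·v_{1}  ⇒ sig = ⟨2 | 2⟩
  P={2,5}:  v_{2} + v_{5} = 2·v_{4} + 2·v_{6}  ⇒ sig = ⟨2 | 2 2⟩
  P={5,7}:  v_{5} + v_{7} = 3·v_{3} + 2·v_{6}  ⇒ sig = ⟨2 | 2 3⟩
  P={0,4,6}:  v_{0} + v_{4} + v_{6} = 0  ⇒ sig = ⟨3 | 0⟩
  P={0,3,6}:  v_{0} + v_{3} + v_{6} = v_{1}  ⇒ sig = ⟨3 | 1⟩
  P={1,3,6}:  v_{1} + v_{3} + v_{6} = v_{7}  ⇒ sig = ⟨3 | 1⟩
  P={3,4,6}:  v_{3} + v_{4} + v_{6} = v_{5}  ⇒ sig = ⟨3 | 1⟩
  P={4,6,8}:  v_{4} + v_{6} + v_{8} = v_{2}  ⇒ sig = ⟨3 | 1⟩

Sorted signature multiset PRS(X):
{ ⟨2 | 0⟩,  ⟨2 | 1⟩ ×4,  ⟨2 | 1 1⟩ ×4,  ⟨2 | 1 2⟩ ×3,  ⟨2 | 2⟩,  ⟨2 | 2 2⟩,  ⟨2 | 2 3⟩,  ⟨3 | 0⟩,  ⟨3 | 1⟩ ×4 }


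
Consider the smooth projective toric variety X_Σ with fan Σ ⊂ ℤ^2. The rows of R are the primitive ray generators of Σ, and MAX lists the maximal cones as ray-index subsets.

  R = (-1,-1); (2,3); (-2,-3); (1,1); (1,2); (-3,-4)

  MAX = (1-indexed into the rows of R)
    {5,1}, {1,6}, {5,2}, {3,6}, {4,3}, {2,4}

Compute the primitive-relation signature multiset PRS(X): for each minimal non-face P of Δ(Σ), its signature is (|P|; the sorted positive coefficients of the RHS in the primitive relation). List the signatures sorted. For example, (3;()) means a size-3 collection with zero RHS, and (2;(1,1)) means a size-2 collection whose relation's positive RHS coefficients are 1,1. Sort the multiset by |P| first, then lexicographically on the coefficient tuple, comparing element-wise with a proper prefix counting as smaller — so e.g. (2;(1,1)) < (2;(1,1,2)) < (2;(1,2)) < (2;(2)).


Δ(Σ) — 6 vertices, 9 min non-faces:

  P={1,4}:  v_{1} + v_{4} = 0  ⇒ sig = (2;())
  P={2,3}:  v_{2} + v_{3} = 0  ⇒ sig = (2;())
  P={1,2}:  v_{1} + v_{2} = v_{5}  ⇒ sig = (2;(1))
  P={1,3}:  v_{1} + v_{3} = v_{6}  ⇒ sig = (2;(1))
  P={2,6}:  v_{2} + v_{6} = v_{1}  ⇒ sig = (2;(1))
  P={3,5}:  v_{3} + v_{5} = v_{1}  ⇒ sig = (2;(1))
  P={4,5}:  v_{4} + v_{5} = v_{2}  ⇒ sig = (2;(1))
  P={4,6}:  v_{4} + v_{6} = v_{3}  ⇒ sig = (2;(1))
  P={5,6}:  v_{5} + v_{6} = 2·v_{1}  ⇒ sig = (2;(2))

Signatures (|P|; sorted positive RHS coefficients), sorted:
{ (2;()) ×2,  (2;(1)) ×6,  (2;(2)) }


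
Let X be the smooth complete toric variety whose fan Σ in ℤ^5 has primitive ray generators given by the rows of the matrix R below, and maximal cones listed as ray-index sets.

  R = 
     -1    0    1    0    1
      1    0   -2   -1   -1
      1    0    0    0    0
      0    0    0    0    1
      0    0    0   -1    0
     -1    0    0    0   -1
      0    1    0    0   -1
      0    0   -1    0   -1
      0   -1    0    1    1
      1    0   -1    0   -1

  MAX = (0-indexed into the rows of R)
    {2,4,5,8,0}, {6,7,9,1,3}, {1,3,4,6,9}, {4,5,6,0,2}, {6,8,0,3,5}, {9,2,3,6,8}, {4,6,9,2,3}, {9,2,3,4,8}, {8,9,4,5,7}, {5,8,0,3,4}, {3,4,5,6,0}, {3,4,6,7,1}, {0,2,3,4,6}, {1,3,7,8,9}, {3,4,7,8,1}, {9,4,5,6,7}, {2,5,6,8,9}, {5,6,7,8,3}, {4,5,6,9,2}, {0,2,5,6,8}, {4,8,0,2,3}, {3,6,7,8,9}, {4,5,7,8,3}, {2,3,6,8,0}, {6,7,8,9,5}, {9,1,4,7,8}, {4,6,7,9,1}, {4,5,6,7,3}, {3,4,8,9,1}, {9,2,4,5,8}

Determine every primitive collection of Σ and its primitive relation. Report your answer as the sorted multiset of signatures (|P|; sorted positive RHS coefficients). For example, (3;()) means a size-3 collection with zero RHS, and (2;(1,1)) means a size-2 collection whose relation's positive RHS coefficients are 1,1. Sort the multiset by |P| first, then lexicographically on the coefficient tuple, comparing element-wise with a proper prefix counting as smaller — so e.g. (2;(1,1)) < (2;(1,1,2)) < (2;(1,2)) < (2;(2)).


11 collections generate NE(X_Σ); each relation:

  • {0,9}:  v_{0} + v_{9} = 0 — sig = (2;())
  • {2,7}:  v_{2} + v_{7} = v_{9} — sig = (2;(1))
  • {0,7}:  v_{0} + v_{7} = v_{3} + v_{5} — sig = (2;(1,1))
  • {0,1}:  v_{0} + v_{1} = v_{3} + v_{4} + v_{7} — sig = (2;(1,1,1))
  • {1,2}:  v_{1} + v_{2} = v_{3} + v_{4} + 2·v_{9} — sig = (2;(1,1,2))
  • {1,5}:  v_{1} + v_{5} = v_{4} + 2·v_{7} — sig = (2;(1,2))
  • {2,3,5}:  v_{2} + v_{3} + v_{5} = 0 — sig = (3;())
  • {4,6,8}:  v_{4} + v_{6} + v_{8} = 0 — sig = (3;())
  • {3,5,9}:  v_{3} + v_{5} + v_{9} = v_{7} — sig = (3;(1))
  • {1,6,8}:  v_{1} + v_{6} + v_{8} = v_{3} + v_{7} + v_{9} — sig = (3;(1,1,1))
  • {3,4,7,9}:  v_{3} + v_{4} + v_{7} + v_{9} = v_{1} — sig = (4;(1))

Hence PRS(X_Σ) =
    |P|=2: 6 collections, coeffs (), (1), (1,1), (1,1,1), (1,1,2), (1,2)
    |P|=3: 4 collections, coeffs (), (), (1), (1,1,1)
    |P|=4: 1 collection, coeffs (1)


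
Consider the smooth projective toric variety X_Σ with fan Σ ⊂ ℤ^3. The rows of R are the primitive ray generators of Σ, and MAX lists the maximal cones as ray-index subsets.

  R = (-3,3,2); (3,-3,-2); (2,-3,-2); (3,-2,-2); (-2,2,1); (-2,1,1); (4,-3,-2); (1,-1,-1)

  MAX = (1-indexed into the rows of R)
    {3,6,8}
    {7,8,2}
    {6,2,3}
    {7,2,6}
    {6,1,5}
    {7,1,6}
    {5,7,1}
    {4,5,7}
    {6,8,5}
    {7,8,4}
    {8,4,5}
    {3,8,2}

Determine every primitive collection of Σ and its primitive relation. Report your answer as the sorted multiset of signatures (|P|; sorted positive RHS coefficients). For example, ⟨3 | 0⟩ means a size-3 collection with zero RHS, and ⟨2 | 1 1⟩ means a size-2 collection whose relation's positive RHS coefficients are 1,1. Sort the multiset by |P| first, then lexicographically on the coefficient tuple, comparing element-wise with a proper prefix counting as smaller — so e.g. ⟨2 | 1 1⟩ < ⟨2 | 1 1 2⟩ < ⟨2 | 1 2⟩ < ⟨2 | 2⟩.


|primitive collections| = 14. Relations:

  P = {1,2}:  v_{1} + v_{2} = 0  so sig = ⟨2 | 0⟩
  P = {1,8}:  v_{1} + v_{8} = v_{5}  so sig = ⟨2 | 1⟩
  P = {2,5}:  v_{2} + v_{5} = v_{8}  so sig = ⟨2 | 1⟩
  P = {4,6}:  v_{4} + v_{6} = v_{8}  so sig = ⟨2 | 1⟩
  P = {1,3}:  v_{1} + v_{3} = v_{6} + v_{8}  so sig = ⟨2 | 1 1⟩
  P = {1,4}:  v_{1} + v_{4} = 2·v_{5} + v_{7}  so sig = ⟨2 | 1 2⟩
  P = {2,4}:  v_{2} + v_{4} = v_{7} + 2·v_{8}  so sig = ⟨2 | 1 2⟩
  P = {3,4}:  v_{3} + v_{4} = v_{2} + 2·v_{8}  so sig = ⟨2 | 1 2⟩
  P = {3,5}:  v_{3} + v_{5} = v_{6} + 2·v_{8}  so sig = ⟨2 | 1 2⟩
  P = {3,7}:  v_{3} + v_{7} = 2·v_{2}  so sig = ⟨2 | 2⟩
  P = {5,6,7}:  v_{5} + v_{6} + v_{7} = 0  so sig = ⟨3 | 0⟩
  P = {2,6,8}:  v_{2} + v_{6} + v_{8} = v_{3}  so sig = ⟨3 | 1⟩
  P = {5,7,8}:  v_{5} + v_{7} + v_{8} = v_{4}  so sig = ⟨3 | 1⟩
  P = {6,7,8}:  v_{6} + v_{7} + v_{8} = v_{2}  so sig = ⟨3 | 1⟩

Signatures (|P|; sorted positive RHS coefficients), sorted:
[⟨2 | 0⟩, ⟨2 | 1⟩, ⟨2 | 1⟩, ⟨2 | 1⟩, ⟨2 | 1 1⟩, ⟨2 | 1 2⟩, ⟨2 | 1 2⟩, ⟨2 | 1 2⟩, ⟨2 | 1 2⟩, ⟨2 | 2⟩, ⟨3 | 0⟩, ⟨3 | 1⟩, ⟨3 | 1⟩, ⟨3 | 1⟩]


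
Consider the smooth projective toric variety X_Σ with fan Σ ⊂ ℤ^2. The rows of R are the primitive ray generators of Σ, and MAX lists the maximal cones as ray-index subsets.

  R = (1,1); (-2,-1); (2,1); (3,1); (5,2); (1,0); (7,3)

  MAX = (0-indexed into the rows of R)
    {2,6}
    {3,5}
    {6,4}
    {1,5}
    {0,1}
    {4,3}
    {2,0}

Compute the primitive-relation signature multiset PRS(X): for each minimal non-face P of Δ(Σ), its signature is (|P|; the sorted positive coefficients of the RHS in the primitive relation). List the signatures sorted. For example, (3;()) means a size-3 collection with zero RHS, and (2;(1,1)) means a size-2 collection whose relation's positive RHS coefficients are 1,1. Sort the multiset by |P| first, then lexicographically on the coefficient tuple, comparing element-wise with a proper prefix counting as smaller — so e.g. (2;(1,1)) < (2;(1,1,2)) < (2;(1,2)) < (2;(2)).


Primitive collections (14):

  P={1,2}:  v_{1} + v_{2} = 0 — sig = (2;())
  P={0,5}:  v_{0} + v_{5} = v_{2} — sig = (2;(1))
  P={1,3}:  v_{1} + v_{3} = v_{5} — sig = (2;(1))
  P={1,4}:  v_{1} + v_{4} = v_{3} — sig = (2;(1))
  P={1,6}:  v_{1} + v_{6} = v_{4} — sig = (2;(1))
  P={2,3}:  v_{2} + v_{3} = v_{4} — sig = (2;(1))
  P={2,4}:  v_{2} + v_{4} = v_{6} — sig = (2;(1))
  P={2,5}:  v_{2} + v_{5} = v_{3} — sig = (2;(1))
  P={5,6}:  v_{5} + v_{6} = v_{3} + v_{4} — sig = (2;(1,1))
  P={0,3}:  v_{0} + v_{3} = 2·v_{2} — sig = (2;(2))
  P={3,6}:  v_{3} + v_{6} = 2·v_{4} — sig = (2;(2))
  P={4,5}:  v_{4} + v_{5} = 2·v_{3} — sig = (2;(2))
  P={0,4}:  v_{0} + v_{4} = 3·v_{2} — sig = (2;(3))
  P={0,6}:  v_{0} + v_{6} = 4·v_{2} — sig = (2;(4))

Sorted signature multiset PRS(X):
{ (2;()),  (2;(1)) ×7,  (2;(1,1)),  (2;(2)) ×3,  (2;(3)),  (2;(4)) }


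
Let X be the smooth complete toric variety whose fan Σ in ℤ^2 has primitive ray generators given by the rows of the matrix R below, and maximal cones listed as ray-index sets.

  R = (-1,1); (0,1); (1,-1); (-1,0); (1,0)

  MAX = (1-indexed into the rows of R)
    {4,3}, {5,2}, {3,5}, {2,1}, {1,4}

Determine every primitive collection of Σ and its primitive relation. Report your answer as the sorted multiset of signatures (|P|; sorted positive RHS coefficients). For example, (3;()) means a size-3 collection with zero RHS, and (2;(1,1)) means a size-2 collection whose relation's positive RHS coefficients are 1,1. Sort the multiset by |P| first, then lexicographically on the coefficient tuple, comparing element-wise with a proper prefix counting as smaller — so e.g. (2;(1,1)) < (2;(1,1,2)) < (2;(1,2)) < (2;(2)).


Σ has 5 primitive collections:

  P={1,3}:  v_{1} + v_{3} = 0  →  sig = (2;())
  P={4,5}:  v_{4} + v_{5} = 0  →  sig = (2;())
  P={1,5}:  v_{1} + v_{5} = v_{2}  →  sig = (2;(1))
  P={2,3}:  v_{2} + v_{3} = v_{5}  →  sig = (2;(1))
  P={2,4}:  v_{2} + v_{4} = v_{1}  →  sig = (2;(1))

Hence PRS(X_Σ) =
[(2;()), (2;()), (2;(1)), (2;(1)), (2;(1))]


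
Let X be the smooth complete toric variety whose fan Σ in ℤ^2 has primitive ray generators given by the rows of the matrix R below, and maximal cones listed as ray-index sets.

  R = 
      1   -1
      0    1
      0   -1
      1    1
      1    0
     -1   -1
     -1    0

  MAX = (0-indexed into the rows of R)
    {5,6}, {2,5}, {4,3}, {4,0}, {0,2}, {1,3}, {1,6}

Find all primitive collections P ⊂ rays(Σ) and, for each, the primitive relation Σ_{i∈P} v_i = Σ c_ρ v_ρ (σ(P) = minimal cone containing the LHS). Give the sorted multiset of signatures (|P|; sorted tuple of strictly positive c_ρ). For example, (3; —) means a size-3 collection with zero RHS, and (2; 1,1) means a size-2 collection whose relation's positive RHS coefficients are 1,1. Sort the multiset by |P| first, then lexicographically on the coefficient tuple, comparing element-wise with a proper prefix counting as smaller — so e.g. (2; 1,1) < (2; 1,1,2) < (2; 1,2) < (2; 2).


Minimal non-faces — 14 found among 7 rays, 7 max cones:

  • {1,2}:  v_{1} + v_{2} = 0  so sig = (2; —)
  • {3,5}:  v_{3} + v_{5} = 0  so sig = (2; —)
  • {4,6}:  v_{4} + v_{6} = 0  so sig = (2; —)
  • {0,1}:  v_{0} + v_{1} = v_{4}  so sig = (2; 1)
  • {0,6}:  v_{0} + v_{6} = v_{2}  so sig = (2; 1)
  • {1,4}:  v_{1} + v_{4} = v_{3}  so sig = (2; 1)
  • {1,5}:  v_{1} + v_{5} = v_{6}  so sig = (2; 1)
  • {2,3}:  v_{2} + v_{3} = v_{4}  so sig = (2; 1)
  • {2,4}:  v_{2} + v_{4} = v_{0}  so sig = (2; 1)
  • {2,6}:  v_{2} + v_{6} = v_{5}  so sig = (2; 1)
  • {3,6}:  v_{3} + v_{6} = v_{1}  so sig = (2; 1)
  • {4,5}:  v_{4} + v_{5} = v_{2}  so sig = (2; 1)
  • {0,3}:  v_{0} + v_{3} = 2·v_{4}  so sig = (2; 2)
  • {0,5}:  v_{0} + v_{5} = 2·v_{2}  so sig = (2; 2)

Sorted signature multiset PRS(X):
    |P|=2: 14 collections, coeffs (), (), (), (1), (1), (1), (1), (1), (1), (1), (1), (1), (2), (2)


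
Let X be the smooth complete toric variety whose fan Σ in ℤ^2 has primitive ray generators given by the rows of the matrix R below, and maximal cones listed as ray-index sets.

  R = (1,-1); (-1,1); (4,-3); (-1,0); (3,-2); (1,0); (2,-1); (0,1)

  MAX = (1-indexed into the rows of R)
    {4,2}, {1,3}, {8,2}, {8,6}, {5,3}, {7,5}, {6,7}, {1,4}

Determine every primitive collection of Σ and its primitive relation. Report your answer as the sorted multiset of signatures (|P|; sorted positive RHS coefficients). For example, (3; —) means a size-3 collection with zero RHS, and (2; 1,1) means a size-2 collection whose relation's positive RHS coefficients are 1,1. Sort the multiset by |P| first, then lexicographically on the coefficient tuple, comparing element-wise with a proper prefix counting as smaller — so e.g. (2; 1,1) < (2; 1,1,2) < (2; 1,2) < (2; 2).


The 20 primitive collections of Σ (r=8, n=2):

  P = {1,2}:  v_{1} + v_{2} = 0 — sig = (2; —)
  P = {4,6}:  v_{4} + v_{6} = 0 — sig = (2; —)
  P = {1,5}:  v_{1} + v_{5} = v_{3} — sig = (2; 1)
  P = {1,6}:  v_{1} + v_{6} = v_{7} — sig = (2; 1)
  P = {1,7}:  v_{1} + v_{7} = v_{5} — sig = (2; 1)
  P = {1,8}:  v_{1} + v_{8} = v_{6} — sig = (2; 1)
  P = {2,3}:  v_{2} + v_{3} = v_{5} — sig = (2; 1)
  P = {2,5}:  v_{2} + v_{5} = v_{7} — sig = (2; 1)
  P = {2,6}:  v_{2} + v_{6} = v_{8} — sig = (2; 1)
  P = {2,7}:  v_{2} + v_{7} = v_{6} — sig = (2; 1)
  P = {4,7}:  v_{4} + v_{7} = v_{1} — sig = (2; 1)
  P = {4,8}:  v_{4} + v_{8} = v_{2} — sig = (2; 1)
  P = {3,6}:  v_{3} + v_{6} = v_{5} + v_{7} — sig = (2; 1,1)
  P = {5,8}:  v_{5} + v_{8} = v_{6} + v_{7} — sig = (2; 1,1)
  P = {3,7}:  v_{3} + v_{7} = 2·v_{5} — sig = (2; 2)
  P = {3,8}:  v_{3} + v_{8} = 2·v_{7} — sig = (2; 2)
  P = {4,5}:  v_{4} + v_{5} = 2·v_{1} — sig = (2; 2)
  P = {5,6}:  v_{5} + v_{6} = 2·v_{7} — sig = (2; 2)
  P = {7,8}:  v_{7} + v_{8} = 2·v_{6} — sig = (2; 2)
  P = {3,4}:  v_{3} + v_{4} = 3·v_{1} — sig = (2; 3)

Signatures (|P|; sorted positive RHS coefficients), sorted:
    |P|=2: 20 collections, coeffs (), (), (1), (1), (1), (1), (1), (1), (1), (1), (1), (1), (1,1), (1,1), (2), (2), (2), (2), (2), (3)


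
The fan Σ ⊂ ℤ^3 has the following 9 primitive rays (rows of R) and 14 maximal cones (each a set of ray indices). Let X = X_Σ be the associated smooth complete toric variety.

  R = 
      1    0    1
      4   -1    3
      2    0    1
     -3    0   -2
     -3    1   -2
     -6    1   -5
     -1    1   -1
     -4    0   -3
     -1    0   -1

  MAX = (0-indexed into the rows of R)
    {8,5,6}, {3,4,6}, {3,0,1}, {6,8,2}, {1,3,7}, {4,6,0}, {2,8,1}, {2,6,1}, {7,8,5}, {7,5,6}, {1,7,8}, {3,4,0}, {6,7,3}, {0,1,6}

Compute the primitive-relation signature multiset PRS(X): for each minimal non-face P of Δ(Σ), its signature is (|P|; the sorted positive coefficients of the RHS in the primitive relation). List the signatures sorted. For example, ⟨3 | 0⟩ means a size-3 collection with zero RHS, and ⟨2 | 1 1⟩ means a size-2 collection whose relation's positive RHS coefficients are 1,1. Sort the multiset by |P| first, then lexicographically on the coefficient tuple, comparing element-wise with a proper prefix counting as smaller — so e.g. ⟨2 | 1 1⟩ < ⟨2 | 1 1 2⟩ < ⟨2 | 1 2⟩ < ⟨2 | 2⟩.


Primitive collections (20):

  {0,8}:  v_{0} + v_{8} = 0  ⇒ sig = ⟨2 | 0⟩
  {0,7}:  v_{0} + v_{7} = v_{3}  ⇒ sig = ⟨2 | 1⟩
  {1,4}:  v_{1} + v_{4} = v_{0}  ⇒ sig = ⟨2 | 1⟩
  {2,3}:  v_{2} + v_{3} = v_{8}  ⇒ sig = ⟨2 | 1⟩
  {2,4}:  v_{2} + v_{4} = v_{6}  ⇒ sig = ⟨2 | 1⟩
  {3,8}:  v_{3} + v_{8} = v_{7}  ⇒ sig = ⟨2 | 1⟩
  {0,2}:  v_{0} + v_{2} = v_{1} + v_{6}  ⇒ sig = ⟨2 | 1 1⟩
  {0,5}:  v_{0} + v_{5} = v_{6} + v_{7}  ⇒ sig = ⟨2 | 1 1⟩
  {4,8}:  v_{4} + v_{8} = v_{3} + v_{6}  ⇒ sig = ⟨2 | 1 1⟩
  {4,5}:  v_{4} + v_{5} = v_{3} + 2·v_{6} + v_{7}  ⇒ sig = ⟨2 | 1 1 2⟩
  {3,5}:  v_{3} + v_{5} = v_{6} + 2·v_{7}  ⇒ sig = ⟨2 | 1 2⟩
  {4,7}:  v_{4} + v_{7} = 2·v_{3} + v_{6}  ⇒ sig = ⟨2 | 1 2⟩
  {2,5}:  v_{2} + v_{5} = v_{6} + 3·v_{8}  ⇒ sig = ⟨2 | 1 3⟩
  {1,5}:  v_{1} + v_{5} = 2·v_{8}  ⇒ sig = ⟨2 | 2⟩
  {2,7}:  v_{2} + v_{7} = 2·v_{8}  ⇒ sig = ⟨2 | 2⟩
  {1,3,6}:  v_{1} + v_{3} + v_{6} = 0  ⇒ sig = ⟨3 | 0⟩
  {0,3,6}:  v_{0} + v_{3} + v_{6} = v_{4}  ⇒ sig = ⟨3 | 1⟩
  {1,6,7}:  v_{1} + v_{6} + v_{7} = v_{8}  ⇒ sig = ⟨3 | 1⟩
  {1,6,8}:  v_{1} + v_{6} + v_{8} = v_{2}  ⇒ sig = ⟨3 | 1⟩
  {6,7,8}:  v_{6} + v_{7} + v_{8} = v_{5}  ⇒ sig = ⟨3 | 1⟩

Hence PRS(X_Σ) =
[⟨2 | 0⟩, ⟨2 | 1⟩, ⟨2 | 1⟩, ⟨2 | 1⟩, ⟨2 | 1⟩, ⟨2 | 1⟩, ⟨2 | 1 1⟩, ⟨2 | 1 1⟩, ⟨2 | 1 1⟩, ⟨2 | 1 1 2⟩, ⟨2 | 1 2⟩, ⟨2 | 1 2⟩, ⟨2 | 1 3⟩, ⟨2 | 2⟩, ⟨2 | 2⟩, ⟨3 | 0⟩, ⟨3 | 1⟩, ⟨3 | 1⟩, ⟨3 | 1⟩, ⟨3 | 1⟩]


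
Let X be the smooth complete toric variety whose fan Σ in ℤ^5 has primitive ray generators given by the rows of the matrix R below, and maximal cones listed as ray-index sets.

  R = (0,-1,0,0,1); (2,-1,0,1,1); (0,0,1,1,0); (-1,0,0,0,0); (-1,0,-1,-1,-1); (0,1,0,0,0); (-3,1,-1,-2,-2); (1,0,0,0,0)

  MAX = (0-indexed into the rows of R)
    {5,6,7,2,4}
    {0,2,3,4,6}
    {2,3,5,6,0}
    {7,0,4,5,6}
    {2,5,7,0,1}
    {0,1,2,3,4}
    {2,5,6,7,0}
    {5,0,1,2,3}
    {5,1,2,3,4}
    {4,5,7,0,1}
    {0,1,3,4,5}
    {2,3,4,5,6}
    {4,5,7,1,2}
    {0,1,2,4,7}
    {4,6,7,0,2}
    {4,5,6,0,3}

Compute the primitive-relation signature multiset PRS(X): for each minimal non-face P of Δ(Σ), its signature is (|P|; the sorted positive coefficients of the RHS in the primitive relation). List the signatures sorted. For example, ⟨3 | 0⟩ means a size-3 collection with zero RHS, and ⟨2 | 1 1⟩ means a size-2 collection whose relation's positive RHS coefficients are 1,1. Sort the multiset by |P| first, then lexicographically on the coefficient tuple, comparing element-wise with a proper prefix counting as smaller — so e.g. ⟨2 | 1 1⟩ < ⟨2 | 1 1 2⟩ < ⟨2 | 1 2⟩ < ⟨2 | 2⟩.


|primitive collections| = 3. Relations:

  • {3,7}:  v_{3} + v_{7} = 0  ⇒ sig = ⟨2 | 0⟩
  • {1,6}:  v_{1} + v_{6} = v_{4}  ⇒ sig = ⟨2 | 1⟩
  • {0,2,4,5}:  v_{0} + v_{2} + v_{4} + v_{5} = v_{3}  ⇒ sig = ⟨4 | 1⟩

Hence PRS(X_Σ) =
{ ⟨2 | 0⟩,  ⟨2 | 1⟩,  ⟨4 | 1⟩ }


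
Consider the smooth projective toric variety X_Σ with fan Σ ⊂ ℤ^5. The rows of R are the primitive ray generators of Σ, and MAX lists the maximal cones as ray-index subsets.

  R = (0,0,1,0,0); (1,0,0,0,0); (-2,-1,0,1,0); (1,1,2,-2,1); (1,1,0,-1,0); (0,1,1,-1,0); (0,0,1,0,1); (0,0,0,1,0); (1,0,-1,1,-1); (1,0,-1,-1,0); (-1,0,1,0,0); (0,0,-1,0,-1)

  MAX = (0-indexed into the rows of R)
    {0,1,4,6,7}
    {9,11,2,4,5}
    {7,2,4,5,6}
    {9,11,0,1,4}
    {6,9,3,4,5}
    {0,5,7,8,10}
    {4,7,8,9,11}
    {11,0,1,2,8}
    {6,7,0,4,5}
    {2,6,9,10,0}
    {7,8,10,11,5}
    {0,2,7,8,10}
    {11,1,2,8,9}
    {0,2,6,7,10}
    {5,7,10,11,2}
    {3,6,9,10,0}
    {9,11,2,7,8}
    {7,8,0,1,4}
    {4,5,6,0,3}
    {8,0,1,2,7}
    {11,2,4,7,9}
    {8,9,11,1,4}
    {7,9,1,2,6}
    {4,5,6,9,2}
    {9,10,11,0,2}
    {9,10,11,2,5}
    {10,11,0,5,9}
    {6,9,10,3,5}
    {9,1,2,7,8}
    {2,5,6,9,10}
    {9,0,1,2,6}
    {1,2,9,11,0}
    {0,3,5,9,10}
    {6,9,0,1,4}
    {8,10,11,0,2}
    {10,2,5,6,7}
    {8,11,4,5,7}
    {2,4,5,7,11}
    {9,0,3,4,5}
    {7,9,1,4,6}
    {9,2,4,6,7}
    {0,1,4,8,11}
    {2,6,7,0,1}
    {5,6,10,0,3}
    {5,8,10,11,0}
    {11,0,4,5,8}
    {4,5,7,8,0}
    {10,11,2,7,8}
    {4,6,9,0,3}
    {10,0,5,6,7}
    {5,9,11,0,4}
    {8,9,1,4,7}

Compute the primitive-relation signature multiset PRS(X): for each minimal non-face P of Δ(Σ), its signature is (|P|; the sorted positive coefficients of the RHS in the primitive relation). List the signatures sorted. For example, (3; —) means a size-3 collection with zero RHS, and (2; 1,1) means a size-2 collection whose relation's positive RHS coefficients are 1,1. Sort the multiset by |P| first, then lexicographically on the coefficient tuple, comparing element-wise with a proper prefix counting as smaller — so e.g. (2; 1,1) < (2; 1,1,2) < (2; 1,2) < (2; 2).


24 minimal non-faces of Δ(Σ) (on 12 rays):

  P = {6,11}:  v_{6} + v_{11} = 0 ; sig = (2; —)
  P = {1,10}:  v_{1} + v_{10} = v_{0} ; sig = (2; 1)
  P = {4,10}:  v_{4} + v_{10} = v_{5} ; sig = (2; 1)
  P = {1,5}:  v_{1} + v_{5} = v_{0} + v_{4} ; sig = (2; 1,1)
  P = {6,8}:  v_{6} + v_{8} = v_{1} + v_{7} ; sig = (2; 1,1)
  P = {3,7}:  v_{3} + v_{7} = v_{0} + v_{4} + v_{6} ; sig = (2; 1,1,1)
  P = {3,8}:  v_{3} + v_{8} = v_{0} + v_{1} + v_{4} ; sig = (2; 1,1,1)
  P = {3,11}:  v_{3} + v_{11} = v_{0} + v_{5} + v_{9} ; sig = (2; 1,1,1)
  P = {1,3}:  v_{1} + v_{3} = 2·v_{0} + v_{4} + v_{6} + v_{9} ; sig = (2; 1,1,1,2)
  P = {2,3}:  v_{2} + v_{3} = v_{6} + v_{9} + 2·v_{10} ; sig = (2; 1,1,2)
  P = {1,2,4}:  v_{1} + v_{2} + v_{4} = 0 ; sig = (3; —)
  P = {7,9,10}:  v_{7} + v_{9} + v_{10} = 0 ; sig = (3; —)
  P = {0,2,4}:  v_{0} + v_{2} + v_{4} = v_{10} ; sig = (3; 1)
  P = {0,7,9}:  v_{0} + v_{7} + v_{9} = v_{1} ; sig = (3; 1)
  P = {1,7,11}:  v_{1} + v_{7} + v_{11} = v_{8} ; sig = (3; 1)
  P = {5,7,9}:  v_{5} + v_{7} + v_{9} = v_{4} ; sig = (3; 1)
  P = {0,7,11}:  v_{0} + v_{7} + v_{11} = v_{8} + v_{10} ; sig = (3; 1,1)
  P = {2,4,8}:  v_{2} + v_{4} + v_{8} = v_{7} + v_{11} ; sig = (3; 1,1)
  P = {8,9,10}:  v_{8} + v_{9} + v_{10} = v_{1} + v_{11} ; sig = (3; 1,1)
  P = {2,5,8}:  v_{2} + v_{5} + v_{8} = v_{7} + v_{10} + v_{11} ; sig = (3; 1,1,1)
  P = {5,8,9}:  v_{5} + v_{8} + v_{9} = v_{1} + v_{4} + v_{11} ; sig = (3; 1,1,1)
  P = {0,8,9}:  v_{0} + v_{8} + v_{9} = 2·v_{1} + v_{11} ; sig = (3; 1,2)
  P = {0,2,5}:  v_{0} + v_{2} + v_{5} = 2·v_{10} ; sig = (3; 2)
  P = {0,5,6,9}:  v_{0} + v_{5} + v_{6} + v_{9} = v_{3} ; sig = (4; 1)

so the primitive-relation signature multiset is
    |P|=2: 10 collections, coeffs (), (1), (1), (1,1), (1,1), (1,1,1), (1,1,1), (1,1,1), (1,1,1,2), (1,1,2)
    |P|=3: 13 collections, coeffs (), (), (1), (1), (1), (1), (1,1), (1,1), (1,1), (1,1,1), (1,1,1), (1,2), (2)
    |P|=4: 1 collection, coeffs (1)


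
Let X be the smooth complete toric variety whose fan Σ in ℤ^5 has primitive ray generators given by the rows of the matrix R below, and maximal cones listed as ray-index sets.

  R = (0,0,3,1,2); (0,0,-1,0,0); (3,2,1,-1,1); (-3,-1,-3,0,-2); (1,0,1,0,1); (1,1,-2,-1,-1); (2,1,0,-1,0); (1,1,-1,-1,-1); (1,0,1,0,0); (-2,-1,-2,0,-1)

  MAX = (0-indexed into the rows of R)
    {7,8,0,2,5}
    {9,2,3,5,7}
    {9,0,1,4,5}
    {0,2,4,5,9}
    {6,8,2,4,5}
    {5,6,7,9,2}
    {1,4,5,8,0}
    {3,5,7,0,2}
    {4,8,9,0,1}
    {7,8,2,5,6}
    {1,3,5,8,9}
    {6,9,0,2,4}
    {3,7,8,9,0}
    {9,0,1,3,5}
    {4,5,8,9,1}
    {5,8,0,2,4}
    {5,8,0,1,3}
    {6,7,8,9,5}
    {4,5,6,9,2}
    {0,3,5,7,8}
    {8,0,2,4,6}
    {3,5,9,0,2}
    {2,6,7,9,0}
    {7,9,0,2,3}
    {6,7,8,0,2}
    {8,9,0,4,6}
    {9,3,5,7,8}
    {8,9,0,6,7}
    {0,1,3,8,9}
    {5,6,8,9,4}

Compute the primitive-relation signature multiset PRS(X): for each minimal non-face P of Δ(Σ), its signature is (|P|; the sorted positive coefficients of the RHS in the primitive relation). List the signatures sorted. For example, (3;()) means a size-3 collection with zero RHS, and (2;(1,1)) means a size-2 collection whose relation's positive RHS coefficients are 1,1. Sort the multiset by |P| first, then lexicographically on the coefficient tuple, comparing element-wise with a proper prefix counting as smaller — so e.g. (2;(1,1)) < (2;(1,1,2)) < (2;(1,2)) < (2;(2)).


11 minimal non-faces of Δ(Σ) (on 10 rays):

  P={1,7}:  v_{1} + v_{7} = v_{5}  ⟹  sig = (2;(1))
  P={3,4}:  v_{3} + v_{4} = v_{9}  ⟹  sig = (2;(1))
  P={4,7}:  v_{4} + v_{7} = v_{6}  ⟹  sig = (2;(1))
  P={1,6}:  v_{1} + v_{6} = v_{4} + v_{5}  ⟹  sig = (2;(1,1))
  P={3,6}:  v_{3} + v_{6} = v_{7} + v_{9}  ⟹  sig = (2;(1,1))
  P={1,2}:  v_{1} + v_{2} = v_{0} + v_{4} + 2·v_{5}  ⟹  sig = (2;(1,1,2))
  P={0,5,6}:  v_{0} + v_{5} + v_{6} = v_{2}  ⟹  sig = (3;(1))
  P={2,3,8}:  v_{2} + v_{3} + v_{8} = v_{7}  ⟹  sig = (3;(1))
  P={2,8,9}:  v_{2} + v_{8} + v_{9} = v_{6}  ⟹  sig = (3;(1))
  P={0,5,8,9}:  v_{0} + v_{5} + v_{8} + v_{9} = 0  ⟹  sig = (4;())
  P={0,5,7,9}:  v_{0} + v_{5} + v_{7} + v_{9} = v_{2} + v_{3}  ⟹  sig = (4;(1,1))

so the primitive-relation signature multiset is
    |P|=2: 6 collections, coeffs (1), (1), (1), (1,1), (1,1), (1,1,2)
    |P|=3: 3 collections, coeffs (1), (1), (1)
    |P|=4: 2 collections, coeffs (), (1,1)


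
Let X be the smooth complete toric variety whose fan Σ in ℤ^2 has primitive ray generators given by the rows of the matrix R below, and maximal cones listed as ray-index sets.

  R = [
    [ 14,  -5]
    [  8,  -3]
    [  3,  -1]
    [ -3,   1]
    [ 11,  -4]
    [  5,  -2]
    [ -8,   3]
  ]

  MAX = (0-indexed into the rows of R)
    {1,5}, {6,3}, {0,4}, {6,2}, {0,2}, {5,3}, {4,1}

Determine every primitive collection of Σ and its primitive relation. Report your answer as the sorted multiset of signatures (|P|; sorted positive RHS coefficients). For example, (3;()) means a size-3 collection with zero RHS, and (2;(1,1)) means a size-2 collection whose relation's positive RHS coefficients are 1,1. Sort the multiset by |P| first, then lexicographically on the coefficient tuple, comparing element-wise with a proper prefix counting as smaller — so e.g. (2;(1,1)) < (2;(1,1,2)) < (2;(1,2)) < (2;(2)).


14 collections generate NE(X_Σ); each relation:

  • {1,6}:  v_{1} + v_{6} = 0  ⇒ sig = (2;())
  • {2,3}:  v_{2} + v_{3} = 0  ⇒ sig = (2;())
  • {0,3}:  v_{0} + v_{3} = v_{4}  ⇒ sig = (2;(1))
  • {1,2}:  v_{1} + v_{2} = v_{4}  ⇒ sig = (2;(1))
  • {1,3}:  v_{1} + v_{3} = v_{5}  ⇒ sig = (2;(1))
  • {2,4}:  v_{2} + v_{4} = v_{0}  ⇒ sig = (2;(1))
  • {2,5}:  v_{2} + v_{5} = v_{1}  ⇒ sig = (2;(1))
  • {3,4}:  v_{3} + v_{4} = v_{1}  ⇒ sig = (2;(1))
  • {4,6}:  v_{4} + v_{6} = v_{2}  ⇒ sig = (2;(1))
  • {5,6}:  v_{5} + v_{6} = v_{3}  ⇒ sig = (2;(1))
  • {0,5}:  v_{0} + v_{5} = v_{1} + v_{4}  ⇒ sig = (2;(1,1))
  • {0,1}:  v_{0} + v_{1} = 2·v_{4}  ⇒ sig = (2;(2))
  • {0,6}:  v_{0} + v_{6} = 2·v_{2}  ⇒ sig = (2;(2))
  • {4,5}:  v_{4} + v_{5} = 2·v_{1}  ⇒ sig = (2;(2))

Sorted signature multiset PRS(X):
    (2;())
    (2;())
    (2;(1))
    (2;(1))
    (2;(1))
    (2;(1))
    (2;(1))
    (2;(1))
    (2;(1))
    (2;(1))
    (2;(1,1))
    (2;(2))
    (2;(2))
    (2;(2))


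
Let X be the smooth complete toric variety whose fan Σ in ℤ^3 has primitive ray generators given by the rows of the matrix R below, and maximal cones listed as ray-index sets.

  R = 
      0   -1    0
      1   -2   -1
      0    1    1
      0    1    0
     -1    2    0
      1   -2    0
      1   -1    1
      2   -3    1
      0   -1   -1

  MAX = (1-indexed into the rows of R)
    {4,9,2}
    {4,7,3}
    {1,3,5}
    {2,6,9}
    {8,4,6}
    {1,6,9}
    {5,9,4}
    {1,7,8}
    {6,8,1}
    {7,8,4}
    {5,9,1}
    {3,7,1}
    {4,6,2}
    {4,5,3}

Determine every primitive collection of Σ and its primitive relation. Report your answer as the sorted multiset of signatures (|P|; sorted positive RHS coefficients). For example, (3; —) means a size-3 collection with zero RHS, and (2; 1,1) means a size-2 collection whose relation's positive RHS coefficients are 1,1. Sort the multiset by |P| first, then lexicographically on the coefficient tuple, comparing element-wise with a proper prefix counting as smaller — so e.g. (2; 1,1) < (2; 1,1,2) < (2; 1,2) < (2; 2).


|primitive collections| = 16. Relations:

  {1,4}:  v_{1} + v_{4} = 0 — sig = (2; —)
  {3,9}:  v_{3} + v_{9} = 0 — sig = (2; —)
  {5,6}:  v_{5} + v_{6} = 0 — sig = (2; —)
  {3,6}:  v_{3} + v_{6} = v_{7} — sig = (2; 1)
  {5,7}:  v_{5} + v_{7} = v_{3} — sig = (2; 1)
  {5,8}:  v_{5} + v_{8} = v_{7} — sig = (2; 1)
  {6,7}:  v_{6} + v_{7} = v_{8} — sig = (2; 1)
  {7,9}:  v_{7} + v_{9} = v_{6} — sig = (2; 1)
  {1,2}:  v_{1} + v_{2} = v_{6} + v_{9} — sig = (2; 1,1)
  {2,3}:  v_{2} + v_{3} = v_{4} + v_{6} — sig = (2; 1,1)
  {2,5}:  v_{2} + v_{5} = v_{4} + v_{9} — sig = (2; 1,1)
  {2,7}:  v_{2} + v_{7} = v_{4} + 2·v_{6} — sig = (2; 1,2)
  {2,8}:  v_{2} + v_{8} = v_{4} + 3·v_{6} — sig = (2; 1,3)
  {3,8}:  v_{3} + v_{8} = 2·v_{7} — sig = (2; 2)
  {8,9}:  v_{8} + v_{9} = 2·v_{6} — sig = (2; 2)
  {4,6,9}:  v_{4} + v_{6} + v_{9} = v_{2} — sig = (3; 1)

Signatures (|P|; sorted positive RHS coefficients), sorted:
[(2; —), (2; —), (2; —), (2; 1), (2; 1), (2; 1), (2; 1), (2; 1), (2; 1,1), (2; 1,1), (2; 1,1), (2; 1,2), (2; 1,3), (2; 2), (2; 2), (3; 1)]


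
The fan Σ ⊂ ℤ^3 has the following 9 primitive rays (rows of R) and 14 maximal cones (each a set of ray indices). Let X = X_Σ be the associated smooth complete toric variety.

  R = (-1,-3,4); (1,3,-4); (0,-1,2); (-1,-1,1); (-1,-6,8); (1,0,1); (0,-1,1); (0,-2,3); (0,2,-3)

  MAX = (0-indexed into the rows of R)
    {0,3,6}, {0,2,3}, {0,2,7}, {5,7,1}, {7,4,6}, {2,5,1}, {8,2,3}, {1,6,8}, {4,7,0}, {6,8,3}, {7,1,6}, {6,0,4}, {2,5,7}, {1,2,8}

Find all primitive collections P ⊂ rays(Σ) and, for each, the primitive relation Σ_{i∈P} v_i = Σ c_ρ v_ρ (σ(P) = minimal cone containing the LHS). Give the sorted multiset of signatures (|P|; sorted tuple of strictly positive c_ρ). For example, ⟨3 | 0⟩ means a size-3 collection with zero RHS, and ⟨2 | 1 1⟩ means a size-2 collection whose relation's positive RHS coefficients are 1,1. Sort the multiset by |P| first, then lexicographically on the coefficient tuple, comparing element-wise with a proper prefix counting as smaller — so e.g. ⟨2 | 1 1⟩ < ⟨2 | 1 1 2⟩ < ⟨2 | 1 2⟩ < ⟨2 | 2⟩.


Primitive collections (17):

  {0,1}:  v_{0} + v_{1} = 0  ⟹  sig = ⟨2 | 0⟩
  {7,8}:  v_{7} + v_{8} = 0  ⟹  sig = ⟨2 | 0⟩
  {0,8}:  v_{0} + v_{8} = v_{3}  ⟹  sig = ⟨2 | 1⟩
  {1,3}:  v_{1} + v_{3} = v_{8}  ⟹  sig = ⟨2 | 1⟩
  {2,6}:  v_{2} + v_{6} = v_{7}  ⟹  sig = ⟨2 | 1⟩
  {3,5}:  v_{3} + v_{5} = v_{2}  ⟹  sig = ⟨2 | 1⟩
  {3,7}:  v_{3} + v_{7} = v_{0}  ⟹  sig = ⟨2 | 1⟩
  {0,5}:  v_{0} + v_{5} = v_{2} + v_{7}  ⟹  sig = ⟨2 | 1 1⟩
  {1,4}:  v_{1} + v_{4} = v_{6} + v_{7}  ⟹  sig = ⟨2 | 1 1⟩
  {4,8}:  v_{4} + v_{8} = v_{0} + v_{6}  ⟹  sig = ⟨2 | 1 1⟩
  {5,8}:  v_{5} + v_{8} = v_{1} + v_{2}  ⟹  sig = ⟨2 | 1 1⟩
  {2,4}:  v_{2} + v_{4} = v_{0} + 2·v_{7}  ⟹  sig = ⟨2 | 1 2⟩
  {3,4}:  v_{3} + v_{4} = 2·v_{0} + v_{6}  ⟹  sig = ⟨2 | 1 2⟩
  {5,6}:  v_{5} + v_{6} = v_{1} + 2·v_{7}  ⟹  sig = ⟨2 | 1 2⟩
  {4,5}:  v_{4} + v_{5} = 3·v_{7}  ⟹  sig = ⟨2 | 3⟩
  {0,6,7}:  v_{0} + v_{6} + v_{7} = v_{4}  ⟹  sig = ⟨3 | 1⟩
  {1,2,7}:  v_{1} + v_{2} + v_{7} = v_{5}  ⟹  sig = ⟨3 | 1⟩

Sorted signature multiset PRS(X):
    |P|=2: 15 collections, coeffs (), (), (1), (1), (1), (1), (1), (1,1), (1,1), (1,1), (1,1), (1,2), (1,2), (1,2), (3)
    |P|=3: 2 collections, coeffs (1), (1)


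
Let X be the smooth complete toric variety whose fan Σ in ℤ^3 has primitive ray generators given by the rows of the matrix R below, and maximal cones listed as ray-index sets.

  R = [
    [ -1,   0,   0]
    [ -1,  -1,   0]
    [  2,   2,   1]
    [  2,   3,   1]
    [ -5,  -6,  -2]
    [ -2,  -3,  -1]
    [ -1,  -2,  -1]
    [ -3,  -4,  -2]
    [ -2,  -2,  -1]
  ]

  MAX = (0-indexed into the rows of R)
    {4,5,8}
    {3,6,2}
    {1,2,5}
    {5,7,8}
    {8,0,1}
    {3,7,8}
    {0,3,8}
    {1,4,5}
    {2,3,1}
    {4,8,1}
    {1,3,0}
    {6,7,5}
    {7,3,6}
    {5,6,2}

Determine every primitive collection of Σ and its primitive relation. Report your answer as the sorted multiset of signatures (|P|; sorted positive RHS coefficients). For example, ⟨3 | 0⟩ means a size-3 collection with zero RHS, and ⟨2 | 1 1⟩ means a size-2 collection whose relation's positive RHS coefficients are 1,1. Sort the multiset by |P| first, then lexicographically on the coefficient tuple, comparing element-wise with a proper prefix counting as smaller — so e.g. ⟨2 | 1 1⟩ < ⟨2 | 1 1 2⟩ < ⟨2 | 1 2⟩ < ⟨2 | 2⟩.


17 collections generate NE(X_Σ); each relation:

  P={2,8}:  v_{2} + v_{8} = 0  so sig = ⟨2 | 0⟩
  P={3,5}:  v_{3} + v_{5} = 0  so sig = ⟨2 | 0⟩
  P={0,6}:  v_{0} + v_{6} = v_{8}  so sig = ⟨2 | 1⟩
  P={1,6}:  v_{1} + v_{6} = v_{5}  so sig = ⟨2 | 1⟩
  P={2,7}:  v_{2} + v_{7} = v_{6}  so sig = ⟨2 | 1⟩
  P={6,8}:  v_{6} + v_{8} = v_{7}  so sig = ⟨2 | 1⟩
  P={0,2}:  v_{0} + v_{2} = v_{1} + v_{3}  so sig = ⟨2 | 1 1⟩
  P={0,5}:  v_{0} + v_{5} = v_{1} + v_{8}  so sig = ⟨2 | 1 1⟩
  P={1,7}:  v_{1} + v_{7} = v_{5} + v_{8}  so sig = ⟨2 | 1 1⟩
  P={2,4}:  v_{2} + v_{4} = v_{1} + v_{5}  so sig = ⟨2 | 1 1⟩
  P={3,4}:  v_{3} + v_{4} = v_{1} + v_{8}  so sig = ⟨2 | 1 1⟩
  P={4,6}:  v_{4} + v_{6} = 2·v_{5} + v_{8}  so sig = ⟨2 | 1 2⟩
  P={0,7}:  v_{0} + v_{7} = 2·v_{8}  so sig = ⟨2 | 2⟩
  P={0,4}:  v_{0} + v_{4} = 2·v_{1} + 2·v_{8}  so sig = ⟨2 | 2 2⟩
  P={4,7}:  v_{4} + v_{7} = 2·v_{5} + 2·v_{8}  so sig = ⟨2 | 2 2⟩
  P={1,3,8}:  v_{1} + v_{3} + v_{8} = v_{0}  so sig = ⟨3 | 1⟩
  P={1,5,8}:  v_{1} + v_{5} + v_{8} = v_{4}  so sig = ⟨3 | 1⟩

so the primitive-relation signature multiset is
    ⟨2 | 0⟩
    ⟨2 | 0⟩
    ⟨2 | 1⟩
    ⟨2 | 1⟩
    ⟨2 | 1⟩
    ⟨2 | 1⟩
    ⟨2 | 1 1⟩
    ⟨2 | 1 1⟩
    ⟨2 | 1 1⟩
    ⟨2 | 1 1⟩
    ⟨2 | 1 1⟩
    ⟨2 | 1 2⟩
    ⟨2 | 2⟩
    ⟨2 | 2 2⟩
    ⟨2 | 2 2⟩
    ⟨3 | 1⟩
    ⟨3 | 1⟩


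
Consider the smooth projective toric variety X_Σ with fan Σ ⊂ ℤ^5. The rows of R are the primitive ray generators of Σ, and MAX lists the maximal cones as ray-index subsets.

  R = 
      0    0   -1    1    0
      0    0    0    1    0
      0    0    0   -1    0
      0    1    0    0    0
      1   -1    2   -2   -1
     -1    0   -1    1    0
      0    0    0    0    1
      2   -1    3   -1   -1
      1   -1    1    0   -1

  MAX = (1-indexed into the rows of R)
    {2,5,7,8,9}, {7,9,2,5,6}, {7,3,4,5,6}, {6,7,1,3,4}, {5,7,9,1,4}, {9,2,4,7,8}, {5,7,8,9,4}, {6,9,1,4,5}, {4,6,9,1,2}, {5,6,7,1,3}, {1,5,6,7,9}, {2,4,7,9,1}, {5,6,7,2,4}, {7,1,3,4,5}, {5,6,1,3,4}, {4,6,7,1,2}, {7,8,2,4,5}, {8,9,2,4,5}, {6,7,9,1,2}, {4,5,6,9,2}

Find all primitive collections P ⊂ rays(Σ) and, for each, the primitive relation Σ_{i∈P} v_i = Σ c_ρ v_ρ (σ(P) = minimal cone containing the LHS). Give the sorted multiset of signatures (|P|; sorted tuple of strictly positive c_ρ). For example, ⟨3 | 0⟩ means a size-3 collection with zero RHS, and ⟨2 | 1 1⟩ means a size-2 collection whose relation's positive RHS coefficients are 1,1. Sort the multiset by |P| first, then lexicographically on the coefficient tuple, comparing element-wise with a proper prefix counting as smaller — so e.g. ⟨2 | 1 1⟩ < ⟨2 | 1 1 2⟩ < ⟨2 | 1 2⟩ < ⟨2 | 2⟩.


Minimal non-faces — 9 found among 9 rays, 20 max cones:

  • {2,3}:  v_{2} + v_{3} = 0 ; sig = ⟨2 | 0⟩
  • {3,9}:  v_{3} + v_{9} = v_{1} + v_{5} ; sig = ⟨2 | 1 1⟩
  • {3,8}:  v_{3} + v_{8} = v_{4} + v_{5} + v_{7} + v_{9} ; sig = ⟨2 | 1 1 1 1⟩
  • {1,8}:  v_{1} + v_{8} = v_{4} + v_{7} + 2·v_{9} ; sig = ⟨2 | 1 1 2⟩
  • {6,8}:  v_{6} + v_{8} = 2·v_{2} + v_{5} ; sig = ⟨2 | 1 2⟩
  • {1,2,5}:  v_{1} + v_{2} + v_{5} = v_{9} ; sig = ⟨3 | 1⟩
  • {4,6,7,9}:  v_{4} + v_{6} + v_{7} + v_{9} = v_{2} ; sig = ⟨4 | 1⟩
  • {1,4,5,6,7}:  v_{1} + v_{4} + v_{5} + v_{6} + v_{7} = 0 ; sig = ⟨5 | 0⟩
  • {2,4,5,7,9}:  v_{2} + v_{4} + v_{5} + v_{7} + v_{9} = v_{8} ; sig = ⟨5 | 1⟩

so the primitive-relation signature multiset is
    |P|=2: 5 collections, coeffs (), (1,1), (1,1,1,1), (1,1,2), (1,2)
    |P|=3: 1 collection, coeffs (1)
    |P|=4: 1 collection, coeffs (1)
    |P|=5: 2 collections, coeffs (), (1)
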